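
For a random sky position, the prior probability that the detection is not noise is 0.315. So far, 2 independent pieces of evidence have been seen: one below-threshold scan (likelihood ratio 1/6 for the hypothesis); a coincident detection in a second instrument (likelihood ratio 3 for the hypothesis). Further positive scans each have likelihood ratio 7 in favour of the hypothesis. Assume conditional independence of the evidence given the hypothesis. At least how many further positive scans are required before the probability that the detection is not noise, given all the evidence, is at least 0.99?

4

Prior odds = 0.315/0.685 = 63/137.
Combined Bayes factor of the evidence already in hand = (1/6) × 3 = 0.5.
Odds after that evidence = (63/137) × 0.5 = 63/274.
Target odds = 0.99/0.01 = 99.
Need 7ⁿ ≥ 99 ÷ (63/274) = 3014/7.
7³ = 343 falls short of 3014/7 but 7⁴ = 2401 reaches it, so n = 4.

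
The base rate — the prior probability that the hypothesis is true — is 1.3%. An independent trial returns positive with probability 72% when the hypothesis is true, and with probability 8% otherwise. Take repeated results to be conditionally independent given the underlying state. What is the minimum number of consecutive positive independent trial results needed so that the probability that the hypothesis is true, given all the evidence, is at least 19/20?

Prior odds = 0.013/0.987 = 13/987.
Likelihood ratio of a positive result = 0.72/0.08 = 9.
Target odds: 0.95 ÷ 0.05 = 19.
Require 9ⁿ ≥ 19 ÷ (13/987) = 18753/13.
9³ = 729 falls short of 18753/13 but 9⁴ = 6561 reaches it, so n = 4.

4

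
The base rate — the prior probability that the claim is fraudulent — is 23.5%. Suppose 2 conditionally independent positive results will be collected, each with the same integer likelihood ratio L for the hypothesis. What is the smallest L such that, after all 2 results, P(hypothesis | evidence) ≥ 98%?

13

Prior odds = 0.235/0.765 = 47/153.
Target odds = 0.98/0.02 = 49.
Need L² ≥ 49 ÷ (47/153) = 7497/47.
12² = 144 < 7497/47 ≤ 169 = 13², so L = 13.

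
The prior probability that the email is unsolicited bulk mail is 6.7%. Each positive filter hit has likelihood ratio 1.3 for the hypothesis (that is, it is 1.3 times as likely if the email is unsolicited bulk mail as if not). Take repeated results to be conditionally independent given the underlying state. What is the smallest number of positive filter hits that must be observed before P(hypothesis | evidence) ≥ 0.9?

Prior odds: 0.067 ÷ 0.933 = 67/933.
Likelihood ratio per positive filter hit = 1.3.
Target posterior odds = 0.9/0.1 = 9.
Need (67/933) × 1.3ⁿ ≥ 9, i.e. 1.3ⁿ ≥ 8397/67.
1.3¹⁸ ≈112.455 falls short of 8397/67 but 1.3¹⁹ ≈146.192 reaches it, so n = 19.

19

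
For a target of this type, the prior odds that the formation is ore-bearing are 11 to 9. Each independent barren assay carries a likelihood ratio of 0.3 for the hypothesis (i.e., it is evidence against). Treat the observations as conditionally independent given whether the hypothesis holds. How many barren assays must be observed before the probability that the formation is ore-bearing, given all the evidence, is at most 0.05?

3

Prior odds = 11/9.
Likelihood ratio per barren assay = 0.3.
Target posterior odds = 0.05/0.95 = 1/19.
Need (11/9) × 0.3ⁿ ≤ 1/19, i.e. 0.3ⁿ ≤ 9/209.
0.3² = 0.09 is still above 9/209 but 0.3³ = 0.027 is at or below it, so n = 3.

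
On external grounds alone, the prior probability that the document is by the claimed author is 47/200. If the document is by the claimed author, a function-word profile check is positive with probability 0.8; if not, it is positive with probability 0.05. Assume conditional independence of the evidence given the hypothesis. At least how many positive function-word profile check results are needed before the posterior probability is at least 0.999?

3

Prior odds = 0.235/0.765 = 47/153.
Likelihood ratio of a positive = 0.8/0.05 = 16.
Target odds: 0.999 ÷ 0.001 = 999.
Need (47/153) × 16ⁿ ≥ 999, i.e. 16ⁿ ≥ 152847/47.
16² = 256 falls short of 152847/47 but 16³ = 4096 reaches it, so n = 3.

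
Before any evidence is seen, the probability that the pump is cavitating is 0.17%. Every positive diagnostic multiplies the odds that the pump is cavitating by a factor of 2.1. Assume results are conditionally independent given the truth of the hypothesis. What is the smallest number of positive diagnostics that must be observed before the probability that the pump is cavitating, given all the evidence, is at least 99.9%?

Prior odds = 0.0017/0.9983 = 17/9983.
Likelihood ratio per positive diagnostic = 2.1.
Target posterior odds = 0.999/0.001 = 999.
Need (17/9983) × 2.1ⁿ ≥ 999, i.e. 2.1ⁿ ≥ 9973017/17.
2.1¹⁷ ≈300419 falls short of 9973017/17 but 2.1¹⁸ ≈630881 reaches it, so n = 18.

18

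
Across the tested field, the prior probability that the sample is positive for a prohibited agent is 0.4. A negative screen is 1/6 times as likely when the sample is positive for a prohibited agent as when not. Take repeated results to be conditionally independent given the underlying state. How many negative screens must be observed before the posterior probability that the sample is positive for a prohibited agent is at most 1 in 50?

2

Prior odds = 0.4/0.6 = 2/3.
Likelihood ratio per negative screen = 1/6.
Target posterior odds = 0.02/0.98 = 1/49.
Need (2/3) × (1/6)ⁿ ≤ 1/49, i.e. (1/6)ⁿ ≤ 3/98.
(1/6)¹ = 1/6 is still above 3/98 but (1/6)² = 1/36 is at or below it, so n = 2.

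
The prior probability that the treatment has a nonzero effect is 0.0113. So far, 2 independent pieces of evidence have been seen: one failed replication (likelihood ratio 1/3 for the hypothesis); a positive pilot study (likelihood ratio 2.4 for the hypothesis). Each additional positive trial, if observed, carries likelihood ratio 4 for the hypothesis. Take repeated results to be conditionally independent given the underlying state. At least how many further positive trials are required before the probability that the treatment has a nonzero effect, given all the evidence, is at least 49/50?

7

Prior odds = 0.0113/0.9887 = 113/9887.
Combined Bayes factor of the evidence already in hand = (1/3) × 2.4 = 0.8.
Odds after that evidence = (113/9887) × 0.8 = 452/49435.
Target odds = 0.98/0.02 = 49.
Need 4ⁿ ≥ 49 ÷ (452/49435) = 2422315/452.
4⁶ = 4096 falls short of 2422315/452 but 4⁷ = 16384 reaches it, so n = 7.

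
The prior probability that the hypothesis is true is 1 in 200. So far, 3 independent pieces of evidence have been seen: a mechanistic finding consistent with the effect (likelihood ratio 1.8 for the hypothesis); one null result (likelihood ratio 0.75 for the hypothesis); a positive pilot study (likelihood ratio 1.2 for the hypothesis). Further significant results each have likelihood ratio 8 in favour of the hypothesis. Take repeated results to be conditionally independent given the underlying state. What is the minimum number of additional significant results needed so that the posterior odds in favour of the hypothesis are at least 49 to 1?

5

Prior odds = 0.005/0.995 = 1/199.
Combined Bayes factor of the evidence already in hand = 1.8 × 0.75 × 1.2 = 1.62.
Odds after that evidence = (1/199) × 1.62 = 81/9950.
Target odds = 49.
Need 8ⁿ ≥ 49 ÷ (81/9950) = 487550/81.
8⁴ = 4096 falls short of 487550/81 but 8⁵ = 32768 reaches it, so n = 5.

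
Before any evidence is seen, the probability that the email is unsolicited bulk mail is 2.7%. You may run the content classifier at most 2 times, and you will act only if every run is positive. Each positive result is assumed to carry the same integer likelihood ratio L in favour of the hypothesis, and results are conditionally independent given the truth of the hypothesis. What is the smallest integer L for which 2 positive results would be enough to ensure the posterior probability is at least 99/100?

Prior odds = 0.027/0.973 = 27/973.
Target odds = 0.99/0.01 = 99.
Need L² ≥ 99 ÷ (27/973) = 10703/3.
59² = 3481 < 10703/3 ≤ 3600 = 60², so L = 60.

60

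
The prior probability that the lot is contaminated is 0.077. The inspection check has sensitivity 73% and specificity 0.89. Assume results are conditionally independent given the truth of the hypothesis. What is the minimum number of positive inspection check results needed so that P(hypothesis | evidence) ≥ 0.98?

4

Prior odds = 0.077/0.923 = 77/923.
False-positive rate = 1 − 0.89 = 0.11; likelihood ratio of a positive = 0.73/0.11 = 73/11.
Target posterior odds = 0.98/0.02 = 49.
Require (73/11)ⁿ ≥ 49 ÷ (77/923) = 6461/11.
(73/11)³ = 389017/1331 falls short of 6461/11 but (73/11)⁴ = 28398241/14641 reaches it, so n = 4.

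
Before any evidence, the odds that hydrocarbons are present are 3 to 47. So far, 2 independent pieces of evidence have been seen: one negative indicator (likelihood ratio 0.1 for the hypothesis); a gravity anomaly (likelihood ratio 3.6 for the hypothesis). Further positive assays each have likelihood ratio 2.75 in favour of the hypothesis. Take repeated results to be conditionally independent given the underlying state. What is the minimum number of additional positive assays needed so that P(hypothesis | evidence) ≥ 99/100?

Prior odds = 3/47.
Combined Bayes factor of the evidence already in hand = 0.1 × 3.6 = 0.36.
Odds after that evidence = (3/47) × 0.36 = 27/1175.
Target odds = 0.99/0.01 = 99.
Need 2.75ⁿ ≥ 99 ÷ (27/1175) = 12925/3.
2.75⁸ = 214358881/65536 falls short of 12925/3 but 2.75⁹ ≈8994.86 reaches it, so n = 9.

9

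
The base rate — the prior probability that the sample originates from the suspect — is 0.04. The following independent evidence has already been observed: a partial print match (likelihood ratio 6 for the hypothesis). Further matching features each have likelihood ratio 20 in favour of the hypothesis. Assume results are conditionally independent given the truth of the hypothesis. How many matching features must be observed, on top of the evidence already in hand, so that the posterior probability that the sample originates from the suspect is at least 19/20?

Prior odds = 0.04/0.96 = 1/24.
Bayes factor of the evidence already in hand = 6.
Odds after that evidence = (1/24) × 6 = 0.25.
Target odds = 0.95/0.05 = 19.
Need 20ⁿ ≥ 19 ÷ 0.25 = 76.
20¹ = 20 falls short of 76 but 20² = 400 reaches it, so n = 2.

2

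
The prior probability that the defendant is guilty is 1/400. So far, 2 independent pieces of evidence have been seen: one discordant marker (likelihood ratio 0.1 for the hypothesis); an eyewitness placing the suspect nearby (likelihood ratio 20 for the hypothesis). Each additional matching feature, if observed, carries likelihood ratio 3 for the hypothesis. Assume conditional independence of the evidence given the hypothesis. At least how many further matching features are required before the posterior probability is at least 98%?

9

Prior odds = 0.0025/0.9975 = 1/399.
Combined Bayes factor of the evidence already in hand = 0.1 × 20 = 2.
Odds after that evidence = (1/399) × 2 = 2/399.
Target odds = 0.98/0.02 = 49.
Need 3ⁿ ≥ 49 ÷ (2/399) = 9775.5.
3⁸ = 6561 falls short of 9775.5 but 3⁹ = 19683 reaches it, so n = 9.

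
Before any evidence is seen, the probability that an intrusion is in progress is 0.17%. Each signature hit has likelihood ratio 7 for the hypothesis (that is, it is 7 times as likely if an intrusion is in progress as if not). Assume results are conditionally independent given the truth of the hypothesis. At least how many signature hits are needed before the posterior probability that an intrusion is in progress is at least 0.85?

5

Prior odds: 0.0017 ÷ 0.9983 = 17/9983.
Likelihood ratio per signature hit = 7.
Target odds: 0.85 ÷ 0.15 = 17/3.
Require 7ⁿ ≥ 17/3 ÷ (17/9983) = 9983/3.
7⁴ = 2401 falls short of 9983/3 but 7⁵ = 16807 reaches it, so n = 5.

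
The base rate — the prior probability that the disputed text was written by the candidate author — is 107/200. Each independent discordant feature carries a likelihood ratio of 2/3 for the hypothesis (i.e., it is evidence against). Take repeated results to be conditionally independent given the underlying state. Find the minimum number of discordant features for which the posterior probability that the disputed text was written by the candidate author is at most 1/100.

Prior odds = 0.535/0.465 = 107/93.
Likelihood ratio per discordant feature = 2/3.
Target odds: 0.01 ÷ 0.99 = 1/99.
Need (107/93) × (2/3)ⁿ ≤ 1/99, i.e. (2/3)ⁿ ≤ 31/3531.
(2/3)¹¹ = 2048/177147 is still above 31/3531 but (2/3)¹² = 4096/531441 is at or below it, so n = 12.

12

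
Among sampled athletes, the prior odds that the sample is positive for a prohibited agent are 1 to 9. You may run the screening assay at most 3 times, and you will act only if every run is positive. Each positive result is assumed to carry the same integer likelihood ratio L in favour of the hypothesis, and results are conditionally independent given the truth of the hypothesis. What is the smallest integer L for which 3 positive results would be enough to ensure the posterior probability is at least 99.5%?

13

Prior odds = 1/9.
Target odds = 0.995/0.005 = 199.
Need L³ ≥ 199 ÷ (1/9) = 1791.
12³ = 1728 < 1791 ≤ 2197 = 13³, so L = 13.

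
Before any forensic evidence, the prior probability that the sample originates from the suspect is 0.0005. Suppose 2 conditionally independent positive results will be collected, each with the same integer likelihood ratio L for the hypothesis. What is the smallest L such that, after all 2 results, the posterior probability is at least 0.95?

Prior odds = 0.0005/0.9995 = 1/1999.
Target odds = 0.95/0.05 = 19.
Need L² ≥ 19 ÷ (1/1999) = 37981.
194² = 37636 < 37981 ≤ 38025 = 195², so L = 195.

195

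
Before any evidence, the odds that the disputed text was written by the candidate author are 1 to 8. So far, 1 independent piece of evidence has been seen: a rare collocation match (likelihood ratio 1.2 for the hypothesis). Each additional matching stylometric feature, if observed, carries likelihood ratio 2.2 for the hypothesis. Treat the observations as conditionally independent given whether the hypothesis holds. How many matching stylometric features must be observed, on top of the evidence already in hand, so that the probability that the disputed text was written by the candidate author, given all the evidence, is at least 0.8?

5

Prior odds = 0.125.
Bayes factor of the evidence already in hand = 1.2.
Odds after that evidence = 0.125 × 1.2 = 0.15.
Target odds = 0.8/0.2 = 4.
Need 2.2ⁿ ≥ 4 ÷ 0.15 = 80/3.
2.2⁴ = 23.4256 falls short of 80/3 but 2.2⁵ = 51.53632 reaches it, so n = 5.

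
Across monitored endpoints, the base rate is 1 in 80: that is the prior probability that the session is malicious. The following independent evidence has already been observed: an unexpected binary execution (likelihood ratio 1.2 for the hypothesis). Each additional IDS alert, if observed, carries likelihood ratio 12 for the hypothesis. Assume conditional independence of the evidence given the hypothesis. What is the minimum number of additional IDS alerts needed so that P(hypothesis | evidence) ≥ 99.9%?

5

Prior odds = 0.0125/0.9875 = 1/79.
Bayes factor of the evidence already in hand = 1.2.
Odds after that evidence = (1/79) × 1.2 = 6/395.
Target odds = 0.999/0.001 = 999.
Need 12ⁿ ≥ 999 ÷ (6/395) = 65767.5.
12⁴ = 20736 falls short of 65767.5 but 12⁵ = 248832 reaches it, so n = 5.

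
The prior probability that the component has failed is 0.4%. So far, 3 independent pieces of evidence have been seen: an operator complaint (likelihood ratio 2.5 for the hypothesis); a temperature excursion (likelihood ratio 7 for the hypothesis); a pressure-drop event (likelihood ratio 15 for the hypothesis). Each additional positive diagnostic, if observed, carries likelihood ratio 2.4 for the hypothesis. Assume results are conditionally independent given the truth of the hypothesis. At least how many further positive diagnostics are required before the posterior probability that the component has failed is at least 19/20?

4

Prior odds = 0.004/0.996 = 1/249.
Combined Bayes factor of the evidence already in hand = 2.5 × 7 × 15 = 262.5.
Odds after that evidence = (1/249) × 262.5 = 175/166.
Target odds = 0.95/0.05 = 19.
Need 2.4ⁿ ≥ 19 ÷ (175/166) = 3154/175.
2.4³ = 13.824 falls short of 3154/175 but 2.4⁴ = 33.1776 reaches it, so n = 4.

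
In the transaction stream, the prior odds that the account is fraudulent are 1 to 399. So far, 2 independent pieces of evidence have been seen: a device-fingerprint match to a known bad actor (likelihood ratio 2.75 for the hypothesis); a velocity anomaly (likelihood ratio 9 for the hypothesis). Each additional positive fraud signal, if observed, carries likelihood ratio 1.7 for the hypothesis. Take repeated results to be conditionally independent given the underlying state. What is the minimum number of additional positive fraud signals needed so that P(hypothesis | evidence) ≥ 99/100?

Prior odds = 1/399.
Combined Bayes factor of the evidence already in hand = 2.75 × 9 = 24.75.
Odds after that evidence = (1/399) × 24.75 = 33/532.
Target odds = 0.99/0.01 = 99.
Need 1.7ⁿ ≥ 99 ÷ (33/532) = 1596.
1.7¹³ ≈990.458 falls short of 1596 but 1.7¹⁴ ≈1683.78 reaches it, so n = 14.

14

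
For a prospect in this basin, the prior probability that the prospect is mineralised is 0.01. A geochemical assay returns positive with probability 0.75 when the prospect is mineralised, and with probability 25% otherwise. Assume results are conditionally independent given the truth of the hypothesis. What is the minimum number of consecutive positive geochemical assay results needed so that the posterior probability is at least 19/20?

7

Prior odds = 0.01/0.99 = 1/99.
Likelihood ratio of a positive result = 0.75/0.25 = 3.
Target posterior odds = 0.95/0.05 = 19.
Require 3ⁿ ≥ 19 ÷ (1/99) = 1881.
3⁶ = 729 falls short of 1881 but 3⁷ = 2187 reaches it, so n = 7.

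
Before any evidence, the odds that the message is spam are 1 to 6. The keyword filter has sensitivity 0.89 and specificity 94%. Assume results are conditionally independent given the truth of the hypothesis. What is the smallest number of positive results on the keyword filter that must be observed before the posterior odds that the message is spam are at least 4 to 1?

Prior odds = 1/6.
False-positive rate = 1 − 0.94 = 0.06; likelihood ratio of a positive = 0.89/0.06 = 89/6.
Target odds = 4.
Require (89/6)ⁿ ≥ 4 ÷ (1/6) = 24.
(89/6)¹ = 89/6 falls short of 24 but (89/6)² = 7921/36 reaches it, so n = 2.

2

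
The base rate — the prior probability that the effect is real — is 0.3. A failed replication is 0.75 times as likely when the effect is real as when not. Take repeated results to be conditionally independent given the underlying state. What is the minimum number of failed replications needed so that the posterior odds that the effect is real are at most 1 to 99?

Prior odds = 0.3/0.7 = 3/7.
Likelihood ratio per failed replication = 0.75.
Target odds = 1/99.
Require 0.75ⁿ ≤ 1/99 ÷ (3/7) = 7/297.
0.75¹³ = 1594323/67108864 is still above 7/297 but 0.75¹⁴ = 4782969/268435456 is at or below it, so n = 14.

14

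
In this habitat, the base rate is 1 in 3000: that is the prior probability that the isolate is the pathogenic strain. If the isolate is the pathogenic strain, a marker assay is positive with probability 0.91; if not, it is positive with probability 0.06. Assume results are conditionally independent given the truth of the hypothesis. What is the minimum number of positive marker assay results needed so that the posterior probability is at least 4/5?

4

Prior odds = (1/3000)/(2999/3000) = 1/2999.
Likelihood ratio of a positive = 0.91/0.06 = 91/6.
Target odds: 0.8 ÷ 0.2 = 4.
Require (91/6)ⁿ ≥ 4 ÷ (1/2999) = 11996.
(91/6)³ = 753571/216 falls short of 11996 but (91/6)⁴ = 68574961/1296 reaches it, so n = 4.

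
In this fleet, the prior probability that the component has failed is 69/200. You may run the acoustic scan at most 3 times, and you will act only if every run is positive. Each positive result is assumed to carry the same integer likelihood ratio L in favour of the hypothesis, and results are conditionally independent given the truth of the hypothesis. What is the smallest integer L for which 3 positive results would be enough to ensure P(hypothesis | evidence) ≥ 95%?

4

Prior odds = 0.345/0.655 = 69/131.
Target odds = 0.95/0.05 = 19.
Need L³ ≥ 19 ÷ (69/131) = 2489/69.
3³ = 27 < 2489/69 ≤ 64 = 4³, so L = 4.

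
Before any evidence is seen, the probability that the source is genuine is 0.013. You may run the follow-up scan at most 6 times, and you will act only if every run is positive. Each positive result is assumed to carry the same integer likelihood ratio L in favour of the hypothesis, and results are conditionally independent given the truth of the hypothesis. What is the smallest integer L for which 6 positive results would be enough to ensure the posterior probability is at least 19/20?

Prior odds = 0.013/0.987 = 13/987.
Target odds = 0.95/0.05 = 19.
Need L⁶ ≥ 19 ÷ (13/987) = 18753/13.
3⁶ = 729 < 18753/13 ≤ 4096 = 4⁶, so L = 4.

4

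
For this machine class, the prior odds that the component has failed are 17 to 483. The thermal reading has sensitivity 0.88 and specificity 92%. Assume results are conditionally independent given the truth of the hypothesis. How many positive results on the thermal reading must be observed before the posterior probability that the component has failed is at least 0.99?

Prior odds = 17/483.
False-positive rate = 1 − 0.92 = 0.08; likelihood ratio of a positive = 0.88/0.08 = 11.
Target posterior odds = 0.99/0.01 = 99.
Require 11ⁿ ≥ 99 ÷ (17/483) = 47817/17.
11³ = 1331 falls short of 47817/17 but 11⁴ = 14641 reaches it, so n = 4.

4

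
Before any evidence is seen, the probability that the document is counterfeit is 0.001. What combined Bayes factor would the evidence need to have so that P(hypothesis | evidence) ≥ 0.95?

18981

Prior odds = 0.001/0.999 = 1/999.
Target odds = 0.95/0.05 = 19.
Required Bayes factor = 19 ÷ (1/999) = 18981.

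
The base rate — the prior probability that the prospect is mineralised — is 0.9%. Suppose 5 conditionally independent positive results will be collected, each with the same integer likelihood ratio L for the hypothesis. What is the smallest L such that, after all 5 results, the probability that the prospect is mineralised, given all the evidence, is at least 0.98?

Prior odds = 0.009/0.991 = 9/991.
Target odds = 0.98/0.02 = 49.
Need L⁵ ≥ 49 ÷ (9/991) = 48559/9.
5⁵ = 3125 < 48559/9 ≤ 7776 = 6⁵, so L = 6.

6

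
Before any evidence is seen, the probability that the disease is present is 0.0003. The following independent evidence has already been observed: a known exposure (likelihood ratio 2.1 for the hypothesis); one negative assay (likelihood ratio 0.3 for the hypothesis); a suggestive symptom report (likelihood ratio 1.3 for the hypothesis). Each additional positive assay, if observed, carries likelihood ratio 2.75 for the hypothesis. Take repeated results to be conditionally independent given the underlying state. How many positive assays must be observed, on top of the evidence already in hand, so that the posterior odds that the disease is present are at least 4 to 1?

10

Prior odds = 0.0003/0.9997 = 3/9997.
Combined Bayes factor of the evidence already in hand = 2.1 × 0.3 × 1.3 = 0.819.
Odds after that evidence = (3/9997) × 0.819 = 189/769000.
Target odds = 4.
Need 2.75ⁿ ≥ 4 ÷ (189/769000) = 3076000/189.
2.75⁹ ≈8994.86 falls short of 3076000/189 but 2.75¹⁰ ≈24735.9 reaches it, so n = 10.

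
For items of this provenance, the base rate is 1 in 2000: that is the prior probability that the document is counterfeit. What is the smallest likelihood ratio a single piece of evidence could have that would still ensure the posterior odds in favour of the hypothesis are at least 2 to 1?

3998

Prior odds = 0.0005/0.9995 = 1/1999.
Target odds = 2.
Required Bayes factor = 2 ÷ (1/1999) = 3998.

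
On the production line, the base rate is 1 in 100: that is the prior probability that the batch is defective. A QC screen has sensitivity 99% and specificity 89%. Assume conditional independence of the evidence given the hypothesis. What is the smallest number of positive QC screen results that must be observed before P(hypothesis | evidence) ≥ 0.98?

4

Prior odds: 0.01 ÷ 0.99 = 1/99.
False-positive rate = 1 − 0.89 = 0.11; likelihood ratio of a positive = 0.99/0.11 = 9.
Target odds: 0.98 ÷ 0.02 = 49.
Require 9ⁿ ≥ 49 ÷ (1/99) = 4851.
9³ = 729 falls short of 4851 but 9⁴ = 6561 reaches it, so n = 4.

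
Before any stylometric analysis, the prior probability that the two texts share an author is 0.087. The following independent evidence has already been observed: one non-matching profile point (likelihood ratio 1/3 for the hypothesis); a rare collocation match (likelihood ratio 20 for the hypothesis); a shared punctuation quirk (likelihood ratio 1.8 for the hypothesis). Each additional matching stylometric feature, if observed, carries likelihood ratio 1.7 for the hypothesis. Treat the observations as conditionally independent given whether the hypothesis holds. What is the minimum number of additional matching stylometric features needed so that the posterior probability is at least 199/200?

10

Prior odds = 0.087/0.913 = 87/913.
Combined Bayes factor of the evidence already in hand = (1/3) × 20 × 1.8 = 12.
Odds after that evidence = (87/913) × 12 = 1044/913.
Target odds = 0.995/0.005 = 199.
Need 1.7ⁿ ≥ 199 ÷ (1044/913) = 181687/1044.
1.7⁹ ≈118.588 falls short of 181687/1044 but 1.7¹⁰ ≈201.599 reaches it, so n = 10.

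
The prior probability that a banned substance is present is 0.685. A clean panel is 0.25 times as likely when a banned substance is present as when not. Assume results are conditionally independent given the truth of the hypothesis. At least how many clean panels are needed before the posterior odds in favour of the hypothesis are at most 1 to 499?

6

Prior odds = 0.685/0.315 = 137/63.
Likelihood ratio per clean panel = 0.25.
Target odds = 1/499.
Need (137/63) × 0.25ⁿ ≤ 1/499, i.e. 0.25ⁿ ≤ 63/68363.
0.25⁵ = 1/1024 is still above 63/68363 but 0.25⁶ = 1/4096 is at or below it, so n = 6.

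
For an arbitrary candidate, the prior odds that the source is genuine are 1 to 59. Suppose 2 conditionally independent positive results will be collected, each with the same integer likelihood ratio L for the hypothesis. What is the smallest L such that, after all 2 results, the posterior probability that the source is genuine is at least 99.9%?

Prior odds = 1/59.
Target odds = 0.999/0.001 = 999.
Need L² ≥ 999 ÷ (1/59) = 58941.
242² = 58564 < 58941 ≤ 59049 = 243², so L = 243.

243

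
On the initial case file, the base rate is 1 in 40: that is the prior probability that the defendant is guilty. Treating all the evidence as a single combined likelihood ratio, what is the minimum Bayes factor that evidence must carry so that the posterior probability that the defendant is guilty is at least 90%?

Prior odds = 0.025/0.975 = 1/39.
Target odds = 0.9/0.1 = 9.
Required Bayes factor = 9 ÷ (1/39) = 351.

351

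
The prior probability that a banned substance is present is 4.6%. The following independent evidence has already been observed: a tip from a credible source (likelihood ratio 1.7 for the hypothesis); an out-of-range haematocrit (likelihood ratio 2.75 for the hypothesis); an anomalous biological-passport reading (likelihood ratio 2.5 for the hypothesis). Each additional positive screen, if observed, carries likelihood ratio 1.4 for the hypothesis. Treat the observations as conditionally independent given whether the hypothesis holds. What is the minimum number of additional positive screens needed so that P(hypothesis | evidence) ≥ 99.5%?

Prior odds = 0.046/0.954 = 23/477.
Combined Bayes factor of the evidence already in hand = 1.7 × 2.75 × 2.5 = 11.6875.
Odds after that evidence = (23/477) × 11.6875 = 4301/7632.
Target odds = 0.995/0.005 = 199.
Need 1.4ⁿ ≥ 199 ÷ (4301/7632) = 1518768/4301.
1.4¹⁷ ≈304.913 falls short of 1518768/4301 but 1.4¹⁸ ≈426.879 reaches it, so n = 18.

18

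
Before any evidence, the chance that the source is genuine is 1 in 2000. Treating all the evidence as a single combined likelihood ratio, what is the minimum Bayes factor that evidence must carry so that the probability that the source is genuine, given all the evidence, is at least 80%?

Prior odds = 0.0005/0.9995 = 1/1999.
Target odds = 0.8/0.2 = 4.
Required Bayes factor = 4 ÷ (1/1999) = 7996.

7996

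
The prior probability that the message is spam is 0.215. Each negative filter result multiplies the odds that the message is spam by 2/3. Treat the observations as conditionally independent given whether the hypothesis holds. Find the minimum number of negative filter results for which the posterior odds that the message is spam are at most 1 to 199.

10

Prior odds = 0.215/0.785 = 43/157.
Likelihood ratio per negative filter result = 2/3.
Target odds = 1/199.
Need (43/157) × (2/3)ⁿ ≤ 1/199, i.e. (2/3)ⁿ ≤ 157/8557.
(2/3)⁹ = 512/19683 is still above 157/8557 but (2/3)¹⁰ = 1024/59049 is at or below it, so n = 10.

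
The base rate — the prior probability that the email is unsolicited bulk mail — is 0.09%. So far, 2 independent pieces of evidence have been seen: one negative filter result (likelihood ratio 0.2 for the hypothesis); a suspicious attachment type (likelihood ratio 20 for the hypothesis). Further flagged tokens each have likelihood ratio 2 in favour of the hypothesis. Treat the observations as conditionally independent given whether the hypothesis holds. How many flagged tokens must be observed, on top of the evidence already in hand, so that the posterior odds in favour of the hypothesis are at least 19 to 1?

Prior odds = 0.0009/0.9991 = 9/9991.
Combined Bayes factor of the evidence already in hand = 0.2 × 20 = 4.
Odds after that evidence = (9/9991) × 4 = 36/9991.
Target odds = 19.
Need 2ⁿ ≥ 19 ÷ (36/9991) = 189829/36.
2¹² = 4096 falls short of 189829/36 but 2¹³ = 8192 reaches it, so n = 13.

13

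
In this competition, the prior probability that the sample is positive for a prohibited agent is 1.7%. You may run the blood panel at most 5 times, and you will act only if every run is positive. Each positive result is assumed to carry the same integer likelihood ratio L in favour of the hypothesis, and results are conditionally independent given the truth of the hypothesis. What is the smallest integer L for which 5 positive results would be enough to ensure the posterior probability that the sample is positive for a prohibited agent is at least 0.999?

9

Prior odds = 0.017/0.983 = 17/983.
Target odds = 0.999/0.001 = 999.
Need L⁵ ≥ 999 ÷ (17/983) = 982017/17.
8⁵ = 32768 < 982017/17 ≤ 59049 = 9⁵, so L = 9.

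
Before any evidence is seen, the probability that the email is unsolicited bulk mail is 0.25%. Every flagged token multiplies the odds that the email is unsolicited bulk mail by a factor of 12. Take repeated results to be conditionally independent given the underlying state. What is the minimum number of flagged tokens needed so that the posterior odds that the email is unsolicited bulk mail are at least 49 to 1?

Prior odds: 0.0025 ÷ 0.9975 = 1/399.
Likelihood ratio per flagged token = 12.
Target odds = 49.
Require 12ⁿ ≥ 49 ÷ (1/399) = 19551.
12³ = 1728 falls short of 19551 but 12⁴ = 20736 reaches it, so n = 4.

4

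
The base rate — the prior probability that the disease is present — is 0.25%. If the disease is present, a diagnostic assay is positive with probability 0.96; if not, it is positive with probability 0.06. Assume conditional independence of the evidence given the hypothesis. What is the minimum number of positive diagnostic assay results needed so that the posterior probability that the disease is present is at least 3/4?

3

Prior odds: 0.0025 ÷ 0.9975 = 1/399.
Likelihood ratio of a positive = 0.96/0.06 = 16.
Target posterior odds = 0.75/0.25 = 3.
Require 16ⁿ ≥ 3 ÷ (1/399) = 1197.
16² = 256 falls short of 1197 but 16³ = 4096 reaches it, so n = 3.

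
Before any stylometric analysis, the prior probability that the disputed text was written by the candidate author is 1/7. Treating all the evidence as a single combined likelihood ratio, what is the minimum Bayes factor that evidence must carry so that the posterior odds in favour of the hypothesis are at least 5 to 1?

Prior odds = (1/7)/(6/7) = 1/6.
Target odds = 5.
Required Bayes factor = 5 ÷ (1/6) = 30.

30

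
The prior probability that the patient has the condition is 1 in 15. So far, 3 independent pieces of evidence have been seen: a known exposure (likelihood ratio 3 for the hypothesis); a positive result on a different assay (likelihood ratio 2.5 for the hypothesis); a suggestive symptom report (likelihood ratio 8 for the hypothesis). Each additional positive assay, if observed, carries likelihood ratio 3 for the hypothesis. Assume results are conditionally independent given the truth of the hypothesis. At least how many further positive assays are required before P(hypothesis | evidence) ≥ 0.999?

Prior odds = (1/15)/(14/15) = 1/14.
Combined Bayes factor of the evidence already in hand = 3 × 2.5 × 8 = 60.
Odds after that evidence = (1/14) × 60 = 30/7.
Target odds = 0.999/0.001 = 999.
Need 3ⁿ ≥ 999 ÷ (30/7) = 233.1.
3⁴ = 81 falls short of 233.1 but 3⁵ = 243 reaches it, so n = 5.

5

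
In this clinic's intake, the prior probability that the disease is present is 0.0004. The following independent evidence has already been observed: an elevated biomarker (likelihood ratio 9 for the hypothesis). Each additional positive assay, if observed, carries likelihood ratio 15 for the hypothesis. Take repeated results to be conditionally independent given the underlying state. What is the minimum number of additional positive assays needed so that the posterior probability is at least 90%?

Prior odds = 0.0004/0.9996 = 1/2499.
Bayes factor of the evidence already in hand = 9.
Odds after that evidence = (1/2499) × 9 = 3/833.
Target odds = 0.9/0.1 = 9.
Need 15ⁿ ≥ 9 ÷ (3/833) = 2499.
15² = 225 falls short of 2499 but 15³ = 3375 reaches it, so n = 3.

3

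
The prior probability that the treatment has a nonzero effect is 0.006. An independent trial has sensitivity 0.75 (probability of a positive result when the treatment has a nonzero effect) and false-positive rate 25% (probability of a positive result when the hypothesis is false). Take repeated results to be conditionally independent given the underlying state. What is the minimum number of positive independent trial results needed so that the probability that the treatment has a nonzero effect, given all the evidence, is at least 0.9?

Prior odds = 0.006/0.994 = 3/497.
Likelihood ratio of a positive result = 0.75/0.25 = 3.
Target odds: 0.9 ÷ 0.1 = 9.
Need (3/497) × 3ⁿ ≥ 9, i.e. 3ⁿ ≥ 1491.
3⁶ = 729 falls short of 1491 but 3⁷ = 2187 reaches it, so n = 7.

7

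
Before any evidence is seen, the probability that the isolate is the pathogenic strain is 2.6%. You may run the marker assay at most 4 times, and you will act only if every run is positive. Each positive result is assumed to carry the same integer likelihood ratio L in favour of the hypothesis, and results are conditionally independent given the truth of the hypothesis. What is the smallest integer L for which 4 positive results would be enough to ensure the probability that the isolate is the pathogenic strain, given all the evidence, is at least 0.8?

4

Prior odds = 0.026/0.974 = 13/487.
Target odds = 0.8/0.2 = 4.
Need L⁴ ≥ 4 ÷ (13/487) = 1948/13.
3⁴ = 81 < 1948/13 ≤ 256 = 4⁴, so L = 4.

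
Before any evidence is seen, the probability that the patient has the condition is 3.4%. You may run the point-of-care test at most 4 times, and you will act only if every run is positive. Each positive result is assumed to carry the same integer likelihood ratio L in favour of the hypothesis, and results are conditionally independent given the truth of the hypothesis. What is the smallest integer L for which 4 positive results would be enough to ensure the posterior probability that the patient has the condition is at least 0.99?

Prior odds = 0.034/0.966 = 17/483.
Target odds = 0.99/0.01 = 99.
Need L⁴ ≥ 99 ÷ (17/483) = 47817/17.
7⁴ = 2401 < 47817/17 ≤ 4096 = 8⁴, so L = 8.

8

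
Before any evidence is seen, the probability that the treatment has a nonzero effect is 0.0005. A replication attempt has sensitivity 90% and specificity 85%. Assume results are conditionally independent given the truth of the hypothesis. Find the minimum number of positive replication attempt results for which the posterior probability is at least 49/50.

Prior odds: 0.0005 ÷ 0.9995 = 1/1999.
False-positive rate = 1 − 0.85 = 0.15; likelihood ratio of a positive = 0.9/0.15 = 6.
Target odds: 0.98 ÷ 0.02 = 49.
Require 6ⁿ ≥ 49 ÷ (1/1999) = 97951.
6⁶ = 46656 falls short of 97951 but 6⁷ = 279936 reaches it, so n = 7.

7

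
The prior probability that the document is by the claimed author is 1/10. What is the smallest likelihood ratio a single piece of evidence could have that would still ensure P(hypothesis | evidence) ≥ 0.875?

Prior odds = 0.1/0.9 = 1/9.
Target odds = 0.875/0.125 = 7.
Required Bayes factor = 7 ÷ (1/9) = 63.

63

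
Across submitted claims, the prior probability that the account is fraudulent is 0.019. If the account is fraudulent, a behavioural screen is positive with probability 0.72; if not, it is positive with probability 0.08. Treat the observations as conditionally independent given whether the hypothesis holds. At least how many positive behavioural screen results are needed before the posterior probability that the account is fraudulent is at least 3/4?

Prior odds = 0.019/0.981 = 19/981.
Likelihood ratio of a positive = 0.72/0.08 = 9.
Target odds: 0.75 ÷ 0.25 = 3.
Require 9ⁿ ≥ 3 ÷ (19/981) = 2943/19.
9² = 81 falls short of 2943/19 but 9³ = 729 reaches it, so n = 3.

3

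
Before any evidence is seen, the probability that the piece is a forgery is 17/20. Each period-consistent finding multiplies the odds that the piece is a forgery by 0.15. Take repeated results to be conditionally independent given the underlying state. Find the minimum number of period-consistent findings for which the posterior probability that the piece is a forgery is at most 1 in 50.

Prior odds = 0.85/0.15 = 17/3.
Likelihood ratio per period-consistent finding = 0.15.
Target odds: 0.02 ÷ 0.98 = 1/49.
Need (17/3) × 0.15ⁿ ≤ 1/49, i.e. 0.15ⁿ ≤ 3/833.
0.15² = 0.0225 is still above 3/833 but 0.15³ = 0.003375 is at or below it, so n = 3.

3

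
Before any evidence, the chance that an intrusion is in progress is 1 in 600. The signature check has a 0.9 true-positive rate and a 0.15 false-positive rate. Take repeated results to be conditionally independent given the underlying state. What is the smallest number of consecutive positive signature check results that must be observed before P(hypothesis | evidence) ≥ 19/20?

Prior odds: (1/600) ÷ (599/600) = 1/599.
Likelihood ratio of a positive result = 0.9/0.15 = 6.
Target posterior odds = 0.95/0.05 = 19.
Need (1/599) × 6ⁿ ≥ 19, i.e. 6ⁿ ≥ 11381.
6⁵ = 7776 falls short of 11381 but 6⁶ = 46656 reaches it, so n = 6.

6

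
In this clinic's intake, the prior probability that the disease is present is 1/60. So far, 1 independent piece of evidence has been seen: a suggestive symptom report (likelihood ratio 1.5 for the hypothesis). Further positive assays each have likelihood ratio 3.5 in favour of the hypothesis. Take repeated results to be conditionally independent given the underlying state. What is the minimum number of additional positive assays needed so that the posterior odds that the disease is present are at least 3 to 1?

Prior odds = (1/60)/(59/60) = 1/59.
Bayes factor of the evidence already in hand = 1.5.
Odds after that evidence = (1/59) × 1.5 = 3/118.
Target odds = 3.
Need 3.5ⁿ ≥ 3 ÷ (3/118) = 118.
3.5³ = 42.875 falls short of 118 but 3.5⁴ = 150.0625 reaches it, so n = 4.

4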